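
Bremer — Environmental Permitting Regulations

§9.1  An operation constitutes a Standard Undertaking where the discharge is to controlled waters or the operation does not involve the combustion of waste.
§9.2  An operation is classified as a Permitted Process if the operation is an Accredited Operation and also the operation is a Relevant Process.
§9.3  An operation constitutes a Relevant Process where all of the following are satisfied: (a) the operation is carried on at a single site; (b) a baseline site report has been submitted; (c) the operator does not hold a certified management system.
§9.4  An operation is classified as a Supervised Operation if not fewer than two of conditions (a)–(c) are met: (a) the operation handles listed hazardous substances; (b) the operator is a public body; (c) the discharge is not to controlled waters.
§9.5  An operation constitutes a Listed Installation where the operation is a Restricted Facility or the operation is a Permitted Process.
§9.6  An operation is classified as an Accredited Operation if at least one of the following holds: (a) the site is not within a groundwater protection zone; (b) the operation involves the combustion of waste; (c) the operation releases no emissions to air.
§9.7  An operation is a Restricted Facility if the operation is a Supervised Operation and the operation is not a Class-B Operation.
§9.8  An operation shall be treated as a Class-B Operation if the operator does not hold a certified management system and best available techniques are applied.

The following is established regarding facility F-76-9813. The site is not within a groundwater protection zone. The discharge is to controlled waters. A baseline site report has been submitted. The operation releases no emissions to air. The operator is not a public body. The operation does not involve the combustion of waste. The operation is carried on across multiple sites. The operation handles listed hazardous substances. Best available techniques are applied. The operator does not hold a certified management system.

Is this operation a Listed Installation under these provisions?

Under §9.4: the operation handles listed hazardous substances? yes; the operator is a public body? no; the discharge is not to controlled waters? no — 1 of 3 hold (need ≥2) → not satisfied.
Under §9.8: the operator does not hold a certified management system? yes; and best available techniques are applied? yes. So the operation is a Class-B Operation.
Under §9.7: Supervised Operation (§9.4)? no; and not a Class-B Operation (§9.8)? no. So the operation is not a Restricted Facility.
Under §9.6: the site is not within a groundwater protection zone? yes; or the operation involves the combustion of waste? no; or the operation releases no emissions to air? yes. So the operation is an Accredited Operation.
Under §9.3: the operation is carried on at a single site? no; and a baseline site report has been submitted? yes; and the operator does not hold a certified management system? yes. So the operation is not a Relevant Process.
Under §9.2: Accredited Operation (§9.6)? yes; and Relevant Process (§9.3)? no. So the operation is not a Permitted Process.
Under §9.5: Restricted Facility (§9.7)? no; or Permitted Process (§9.2)? no. So the operation is not a Listed Installation.

No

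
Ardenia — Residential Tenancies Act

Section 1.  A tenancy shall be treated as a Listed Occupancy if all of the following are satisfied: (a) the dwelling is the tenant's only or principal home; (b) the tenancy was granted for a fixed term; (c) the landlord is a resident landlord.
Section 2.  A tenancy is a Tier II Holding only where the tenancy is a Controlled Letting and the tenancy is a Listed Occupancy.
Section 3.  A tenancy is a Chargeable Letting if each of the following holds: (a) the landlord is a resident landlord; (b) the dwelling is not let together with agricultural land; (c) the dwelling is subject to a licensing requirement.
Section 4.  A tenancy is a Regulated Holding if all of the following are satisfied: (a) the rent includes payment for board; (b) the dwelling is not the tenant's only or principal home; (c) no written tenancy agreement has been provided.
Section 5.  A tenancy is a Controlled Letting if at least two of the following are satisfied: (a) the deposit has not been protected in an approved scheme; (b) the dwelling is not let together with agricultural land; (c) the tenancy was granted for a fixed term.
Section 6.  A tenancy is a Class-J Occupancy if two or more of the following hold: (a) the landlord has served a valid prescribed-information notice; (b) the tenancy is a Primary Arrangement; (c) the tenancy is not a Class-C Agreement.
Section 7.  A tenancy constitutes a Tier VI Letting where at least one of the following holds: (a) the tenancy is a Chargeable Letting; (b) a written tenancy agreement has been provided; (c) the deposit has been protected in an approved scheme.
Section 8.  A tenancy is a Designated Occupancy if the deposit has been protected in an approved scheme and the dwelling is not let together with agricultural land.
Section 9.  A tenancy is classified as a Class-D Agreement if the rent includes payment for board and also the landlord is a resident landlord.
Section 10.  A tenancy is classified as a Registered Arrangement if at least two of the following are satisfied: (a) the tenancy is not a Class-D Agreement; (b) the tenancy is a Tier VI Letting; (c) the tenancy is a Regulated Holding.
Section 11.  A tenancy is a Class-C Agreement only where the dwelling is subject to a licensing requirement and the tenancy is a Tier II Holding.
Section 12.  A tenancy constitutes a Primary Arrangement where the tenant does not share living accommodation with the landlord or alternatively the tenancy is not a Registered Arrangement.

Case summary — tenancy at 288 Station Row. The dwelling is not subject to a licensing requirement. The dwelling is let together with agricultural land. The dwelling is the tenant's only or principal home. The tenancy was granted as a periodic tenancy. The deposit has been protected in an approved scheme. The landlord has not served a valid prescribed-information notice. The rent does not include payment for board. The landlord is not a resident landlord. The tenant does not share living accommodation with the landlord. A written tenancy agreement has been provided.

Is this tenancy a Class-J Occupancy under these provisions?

section 9 — Class-D Agreement: [the rent includes payment for board? no] AND [the landlord is a resident landlord? no] → not satisfied.
section 3 — Chargeable Letting: [the landlord is a resident landlord? no] AND [the dwelling is not let together with agricultural land? no] AND [the dwelling is subject to a licensing requirement? no] → not satisfied.
section 7 — Tier VI Letting: [Chargeable Letting (section 3)? no] OR [a written tenancy agreement has been provided? yes] OR [the deposit has been protected in an approved scheme? yes] → satisfied.
section 4 — Regulated Holding: [the rent includes payment for board? no] AND [the dwelling is not the tenant's only or principal home? no] AND [no written tenancy agreement has been provided? no] → not satisfied.
section 10 — Registered Arrangement: not a Class-D Agreement (section 9)? yes; Tier VI Letting (section 7)? yes; Regulated Holding (section 4)? no — 2 of 3 hold (need ≥2) → satisfied.
section 12 — Primary Arrangement: [the tenant does not share living accommodation with the landlord? yes] OR [not a Registered Arrangement (section 10)? no] → satisfied.
section 5 — Controlled Letting: the deposit has not been protected in an approved scheme? no; the dwelling is not let together with agricultural land? no; the tenancy was granted for a fixed term? no — 0 of 3 hold (need ≥2) → not satisfied.
section 1 — Listed Occupancy: [the dwelling is the tenant's only or principal home? yes] AND [the tenancy was granted for a fixed term? no] AND [the landlord is a resident landlord? no] → not satisfied.
section 2 — Tier II Holding: [Controlled Letting (section 5)? no] AND [Listed Occupancy (section 1)? no] → not satisfied.
section 11 — Class-C Agreement: [the dwelling is subject to a licensing requirement? no] AND [Tier II Holding (section 2)? no] → not satisfied.
section 6 — Class-J Occupancy: the landlord has served a valid prescribed-information notice? no; Primary Arrangement (section 12)? yes; not a Class-C Agreement (section 11)? yes — 2 of 3 hold (need ≥2) → satisfied.

Yes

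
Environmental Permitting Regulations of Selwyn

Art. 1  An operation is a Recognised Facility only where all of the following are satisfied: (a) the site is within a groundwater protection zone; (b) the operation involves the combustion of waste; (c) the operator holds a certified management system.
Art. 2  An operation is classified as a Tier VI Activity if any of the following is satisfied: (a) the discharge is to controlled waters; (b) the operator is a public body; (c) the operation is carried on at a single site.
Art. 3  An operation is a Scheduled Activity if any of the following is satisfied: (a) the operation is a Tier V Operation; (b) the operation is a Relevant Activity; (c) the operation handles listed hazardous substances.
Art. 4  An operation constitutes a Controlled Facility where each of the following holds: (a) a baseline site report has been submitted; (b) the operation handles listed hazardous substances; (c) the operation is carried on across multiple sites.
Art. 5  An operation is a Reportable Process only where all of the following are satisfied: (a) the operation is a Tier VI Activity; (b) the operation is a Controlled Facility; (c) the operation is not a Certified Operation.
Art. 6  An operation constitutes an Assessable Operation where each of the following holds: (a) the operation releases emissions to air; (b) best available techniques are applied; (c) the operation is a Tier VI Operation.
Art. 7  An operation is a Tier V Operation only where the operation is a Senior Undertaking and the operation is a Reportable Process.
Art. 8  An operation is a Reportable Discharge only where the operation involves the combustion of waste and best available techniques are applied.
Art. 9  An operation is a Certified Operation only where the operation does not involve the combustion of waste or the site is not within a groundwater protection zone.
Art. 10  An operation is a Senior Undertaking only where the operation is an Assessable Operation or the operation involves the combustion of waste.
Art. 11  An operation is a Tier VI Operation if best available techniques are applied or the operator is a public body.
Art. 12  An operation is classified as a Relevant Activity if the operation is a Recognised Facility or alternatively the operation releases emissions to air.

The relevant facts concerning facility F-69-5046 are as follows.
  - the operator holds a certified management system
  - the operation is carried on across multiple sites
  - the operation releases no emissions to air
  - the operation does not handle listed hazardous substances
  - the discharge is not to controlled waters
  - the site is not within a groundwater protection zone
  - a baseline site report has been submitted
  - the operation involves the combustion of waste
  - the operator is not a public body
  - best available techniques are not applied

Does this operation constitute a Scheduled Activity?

Under article 11: best available techniques are applied? no; or the operator is a public body? no. So the operation is not a Tier VI Operation.
Under article 6: the operation releases emissions to air? no; and best available techniques are applied? no; and Tier VI Operation (article 11)? no. So the operation is not an Assessable Operation.
Under article 10: Assessable Operation (article 6)? no; or the operation involves the combustion of waste? yes. So the operation is a Senior Undertaking.
Under article 2: the discharge is to controlled waters? no; or the operator is a public body? no; or the operation is carried on at a single site? no. So the operation is not a Tier VI Activity.
Under article 4: a baseline site report has been submitted? yes; and the operation handles listed hazardous substances? no; and the operation is carried on across multiple sites? yes. So the operation is not a Controlled Facility.
Under article 9: the operation does not involve the combustion of waste? no; or the site is not within a groundwater protection zone? yes. So the operation is a Certified Operation.
Under article 5: Tier VI Activity (article 2)? no; and Controlled Facility (article 4)? no; and not a Certified Operation (article 9)? no. So the operation is not a Reportable Process.
Under article 7: Senior Undertaking (article 10)? yes; and Reportable Process (article 5)? no. So the operation is not a Tier V Operation.
Under article 1: the site is within a groundwater protection zone? no; and the operation involves the combustion of waste? yes; and the operator holds a certified management system? yes. So the operation is not a Recognised Facility.
Under article 12: Recognised Facility (article 1)? no; or the operation releases emissions to air? no. So the operation is not a Relevant Activity.
Under article 3: Tier V Operation (article 7)? no; or Relevant Activity (article 12)? no; or the operation handles listed hazardous substances? no. So the operation is not a Scheduled Activity.

No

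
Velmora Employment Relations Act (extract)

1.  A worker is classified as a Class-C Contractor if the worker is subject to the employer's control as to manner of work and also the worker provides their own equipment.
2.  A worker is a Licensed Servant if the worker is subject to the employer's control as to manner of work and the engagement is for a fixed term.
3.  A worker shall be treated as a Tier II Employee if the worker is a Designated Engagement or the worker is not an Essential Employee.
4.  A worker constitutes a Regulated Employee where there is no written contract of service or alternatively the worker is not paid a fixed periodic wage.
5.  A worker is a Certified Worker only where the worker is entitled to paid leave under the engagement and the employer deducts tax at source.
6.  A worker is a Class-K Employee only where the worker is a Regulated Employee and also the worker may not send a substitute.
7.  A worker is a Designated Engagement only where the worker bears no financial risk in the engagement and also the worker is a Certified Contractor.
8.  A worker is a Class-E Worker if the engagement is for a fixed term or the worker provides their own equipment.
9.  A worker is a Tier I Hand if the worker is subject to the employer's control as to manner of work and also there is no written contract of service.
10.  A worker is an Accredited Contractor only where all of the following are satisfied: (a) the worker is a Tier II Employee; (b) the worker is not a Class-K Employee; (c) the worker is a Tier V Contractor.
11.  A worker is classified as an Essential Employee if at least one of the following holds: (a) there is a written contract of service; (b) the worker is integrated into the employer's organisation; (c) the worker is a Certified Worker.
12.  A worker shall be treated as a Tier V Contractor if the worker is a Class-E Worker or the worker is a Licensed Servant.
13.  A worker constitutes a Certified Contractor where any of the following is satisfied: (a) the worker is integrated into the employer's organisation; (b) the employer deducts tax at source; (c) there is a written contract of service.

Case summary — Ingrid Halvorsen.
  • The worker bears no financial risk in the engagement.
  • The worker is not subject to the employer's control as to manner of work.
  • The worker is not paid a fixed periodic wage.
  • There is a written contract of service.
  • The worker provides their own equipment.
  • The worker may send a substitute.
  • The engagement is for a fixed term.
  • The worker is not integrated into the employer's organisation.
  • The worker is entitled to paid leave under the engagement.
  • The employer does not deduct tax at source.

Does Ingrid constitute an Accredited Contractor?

Under paragraph 13: the worker is integrated into the employer's organisation? no; or the employer deducts tax at source? no; or there is a written contract of service? yes. So the worker is a Certified Contractor.
Under paragraph 7: the worker bears no financial risk in the engagement? yes; and Certified Contractor (paragraph 13)? yes. So the worker is a Designated Engagement.
Under paragraph 5: the worker is entitled to paid leave under the engagement? yes; and the employer deducts tax at source? no. So the worker is not a Certified Worker.
Under paragraph 11: there is a written contract of service? yes; or the worker is integrated into the employer's organisation? no; or Certified Worker (paragraph 5)? no. So the worker is an Essential Employee.
Under paragraph 3: Designated Engagement (paragraph 7)? yes; or not an Essential Employee (paragraph 11)? no. So the worker is a Tier II Employee.
Under paragraph 4: there is no written contract of service? no; or the worker is not paid a fixed periodic wage? yes. So the worker is a Regulated Employee.
Under paragraph 6: Regulated Employee (paragraph 4)? yes; and the worker may not send a substitute? no. So the worker is not a Class-K Employee.
Under paragraph 8: the engagement is for a fixed term? yes; or the worker provides their own equipment? yes. So the worker is a Class-E Worker.
Under paragraph 2: the worker is subject to the employer's control as to manner of work? no; and the engagement is for a fixed term? yes. So the worker is not a Licensed Servant.
Under paragraph 12: Class-E Worker (paragraph 8)? yes; or Licensed Servant (paragraph 2)? no. So the worker is a Tier V Contractor.
Under paragraph 10: Tier II Employee (paragraph 3)? yes; and not a Class-K Employee (paragraph 6)? yes; and Tier V Contractor (paragraph 12)? yes. So the worker is an Accredited Contractor.

Yes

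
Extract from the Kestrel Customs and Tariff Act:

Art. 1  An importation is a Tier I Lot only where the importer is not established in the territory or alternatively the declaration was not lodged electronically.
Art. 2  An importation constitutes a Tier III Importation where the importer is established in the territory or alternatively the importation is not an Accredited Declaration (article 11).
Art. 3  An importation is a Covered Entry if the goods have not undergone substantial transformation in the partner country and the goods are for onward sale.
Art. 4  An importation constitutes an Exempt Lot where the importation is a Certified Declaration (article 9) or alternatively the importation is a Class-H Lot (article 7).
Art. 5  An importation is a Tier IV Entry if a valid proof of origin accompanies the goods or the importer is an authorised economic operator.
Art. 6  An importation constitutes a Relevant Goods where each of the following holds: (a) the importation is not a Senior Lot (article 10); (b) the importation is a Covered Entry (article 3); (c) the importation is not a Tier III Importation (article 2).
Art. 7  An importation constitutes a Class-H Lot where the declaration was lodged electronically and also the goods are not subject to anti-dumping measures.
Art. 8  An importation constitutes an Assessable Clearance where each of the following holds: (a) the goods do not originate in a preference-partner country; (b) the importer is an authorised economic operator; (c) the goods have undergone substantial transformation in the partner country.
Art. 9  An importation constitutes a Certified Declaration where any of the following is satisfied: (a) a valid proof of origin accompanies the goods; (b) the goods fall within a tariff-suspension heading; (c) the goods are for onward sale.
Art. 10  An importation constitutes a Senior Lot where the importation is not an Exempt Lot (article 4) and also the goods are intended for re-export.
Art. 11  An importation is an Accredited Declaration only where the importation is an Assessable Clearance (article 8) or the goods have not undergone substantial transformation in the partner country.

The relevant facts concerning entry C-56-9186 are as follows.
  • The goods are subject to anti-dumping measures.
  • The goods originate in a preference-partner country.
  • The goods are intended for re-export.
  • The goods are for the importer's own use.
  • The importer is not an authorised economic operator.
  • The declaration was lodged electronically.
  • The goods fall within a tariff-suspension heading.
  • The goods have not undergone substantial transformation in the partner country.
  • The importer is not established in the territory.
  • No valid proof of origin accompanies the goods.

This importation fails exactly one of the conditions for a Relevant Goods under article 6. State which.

Covered Entry

Under article 9: a valid proof of origin accompanies the goods? no; or the goods fall within a tariff-suspension heading? yes; or the goods are for onward sale? no. So the importation is a Certified Declaration.
Under article 7: the declaration was lodged electronically? yes; and the goods are not subject to anti-dumping measures? no. So the importation is not a Class-H Lot.
Under article 4: Certified Declaration (article 9)? yes; or Class-H Lot (article 7)? no. So the importation is an Exempt Lot.
Under article 10: not an Exempt Lot (article 4)? no; and the goods are intended for re-export? yes. So the importation is not a Senior Lot.
Under article 3: the goods have not undergone substantial transformation in the partner country? yes; and the goods are for onward sale? no. So the importation is not a Covered Entry.
Under article 8: the goods do not originate in a preference-partner country? no; and the importer is an authorised economic operator? no; and the goods have undergone substantial transformation in the partner country? no. So the importation is not an Assessable Clearance.
Under article 11: Assessable Clearance (article 8)? no; or the goods have not undergone substantial transformation in the partner country? yes. So the importation is an Accredited Declaration.
Under article 2: the importer is established in the territory? no; or not an Accredited Declaration (article 11)? no. So the importation is not a Tier III Importation.
Under article 6: not a Senior Lot (article 10)? yes; and Covered Entry (article 3)? no; and not a Tier III Importation (article 2)? yes. So the importation is not a Relevant Goods.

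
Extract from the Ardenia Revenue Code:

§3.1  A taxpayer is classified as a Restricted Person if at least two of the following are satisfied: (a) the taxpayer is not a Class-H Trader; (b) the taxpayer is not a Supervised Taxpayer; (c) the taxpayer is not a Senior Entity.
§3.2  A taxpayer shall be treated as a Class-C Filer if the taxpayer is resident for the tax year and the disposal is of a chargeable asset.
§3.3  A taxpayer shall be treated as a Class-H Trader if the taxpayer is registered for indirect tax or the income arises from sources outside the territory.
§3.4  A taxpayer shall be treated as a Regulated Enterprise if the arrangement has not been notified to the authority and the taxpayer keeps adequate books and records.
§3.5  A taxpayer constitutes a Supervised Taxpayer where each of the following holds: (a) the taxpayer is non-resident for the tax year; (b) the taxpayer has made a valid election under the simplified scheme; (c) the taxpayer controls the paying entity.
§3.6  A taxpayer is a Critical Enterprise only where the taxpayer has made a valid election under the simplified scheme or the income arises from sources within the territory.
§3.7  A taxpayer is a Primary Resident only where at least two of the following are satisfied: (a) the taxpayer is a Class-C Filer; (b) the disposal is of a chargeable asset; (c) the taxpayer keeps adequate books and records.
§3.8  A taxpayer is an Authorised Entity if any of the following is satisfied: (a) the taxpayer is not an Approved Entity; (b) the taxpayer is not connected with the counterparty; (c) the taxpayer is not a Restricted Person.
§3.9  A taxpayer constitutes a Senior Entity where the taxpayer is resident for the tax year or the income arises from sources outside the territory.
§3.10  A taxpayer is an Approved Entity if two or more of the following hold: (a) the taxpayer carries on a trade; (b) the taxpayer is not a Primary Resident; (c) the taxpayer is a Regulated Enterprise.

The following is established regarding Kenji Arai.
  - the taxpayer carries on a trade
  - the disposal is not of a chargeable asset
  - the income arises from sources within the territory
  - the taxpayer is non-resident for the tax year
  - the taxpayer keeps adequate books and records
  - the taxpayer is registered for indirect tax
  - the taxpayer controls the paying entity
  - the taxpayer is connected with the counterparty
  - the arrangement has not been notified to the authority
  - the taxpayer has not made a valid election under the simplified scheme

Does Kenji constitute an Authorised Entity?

Under §3.2: the taxpayer is resident for the tax year? no; and the disposal is of a chargeable asset? no. So the taxpayer is not a Class-C Filer.
Under §3.7: Class-C Filer (§3.2)? no; the disposal is of a chargeable asset? no; the taxpayer keeps adequate books and records? yes — 1 of 3 hold (need ≥2) → not satisfied.
Under §3.4: the arrangement has not been notified to the authority? yes; and the taxpayer keeps adequate books and records? yes. So the taxpayer is a Regulated Enterprise.
Under §3.10: the taxpayer carries on a trade? yes; not a Primary Resident (§3.7)? yes; Regulated Enterprise (§3.4)? yes — 3 of 3 hold (need ≥2) → satisfied.
Under §3.3: the taxpayer is registered for indirect tax? yes; or the income arises from sources outside the territory? no. So the taxpayer is a Class-H Trader.
Under §3.5: the taxpayer is non-resident for the tax year? yes; and the taxpayer has made a valid election under the simplified scheme? no; and the taxpayer controls the paying entity? yes. So the taxpayer is not a Supervised Taxpayer.
Under §3.9: the taxpayer is resident for the tax year? no; or the income arises from sources outside the territory? no. So the taxpayer is not a Senior Entity.
Under §3.1: not a Class-H Trader (§3.3)? no; not a Supervised Taxpayer (§3.5)? yes; not a Senior Entity (§3.9)? yes — 2 of 3 hold (need ≥2) → satisfied.
Under §3.8: not an Approved Entity (§3.10)? no; or the taxpayer is not connected with the counterparty? no; or not a Restricted Person (§3.1)? no. So the taxpayer is not an Authorised Entity.

No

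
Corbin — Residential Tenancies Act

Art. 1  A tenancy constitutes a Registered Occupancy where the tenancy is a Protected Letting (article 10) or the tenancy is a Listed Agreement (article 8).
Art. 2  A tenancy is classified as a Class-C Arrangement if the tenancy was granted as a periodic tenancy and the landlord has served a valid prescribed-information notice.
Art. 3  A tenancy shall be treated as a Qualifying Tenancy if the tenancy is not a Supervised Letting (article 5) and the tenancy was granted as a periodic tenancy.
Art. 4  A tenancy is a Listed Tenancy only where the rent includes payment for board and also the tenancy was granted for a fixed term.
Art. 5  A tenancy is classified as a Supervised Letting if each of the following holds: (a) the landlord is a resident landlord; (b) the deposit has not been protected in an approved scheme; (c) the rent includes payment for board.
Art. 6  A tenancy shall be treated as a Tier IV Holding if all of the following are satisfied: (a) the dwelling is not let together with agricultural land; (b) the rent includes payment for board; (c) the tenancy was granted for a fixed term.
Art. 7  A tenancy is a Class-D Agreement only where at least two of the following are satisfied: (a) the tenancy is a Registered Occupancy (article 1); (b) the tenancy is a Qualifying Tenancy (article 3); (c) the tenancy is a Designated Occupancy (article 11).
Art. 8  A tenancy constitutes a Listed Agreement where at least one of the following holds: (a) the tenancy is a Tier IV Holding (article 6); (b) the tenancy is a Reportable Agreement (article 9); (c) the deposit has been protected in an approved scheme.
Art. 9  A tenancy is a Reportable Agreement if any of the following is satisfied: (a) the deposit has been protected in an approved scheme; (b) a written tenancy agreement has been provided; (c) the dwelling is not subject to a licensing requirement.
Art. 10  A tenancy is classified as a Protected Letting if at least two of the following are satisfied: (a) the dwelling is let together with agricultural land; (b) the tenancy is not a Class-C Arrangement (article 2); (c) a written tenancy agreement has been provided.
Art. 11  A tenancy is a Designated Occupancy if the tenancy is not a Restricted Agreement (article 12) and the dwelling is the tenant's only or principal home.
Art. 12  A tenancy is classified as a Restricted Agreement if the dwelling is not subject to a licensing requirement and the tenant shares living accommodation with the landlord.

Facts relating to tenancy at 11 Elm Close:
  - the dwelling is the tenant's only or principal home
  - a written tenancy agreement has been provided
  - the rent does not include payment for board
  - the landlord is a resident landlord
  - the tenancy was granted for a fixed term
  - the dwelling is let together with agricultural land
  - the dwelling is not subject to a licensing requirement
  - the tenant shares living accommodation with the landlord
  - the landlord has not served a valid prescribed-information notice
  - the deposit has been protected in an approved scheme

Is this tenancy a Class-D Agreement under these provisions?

Under article 2: the tenancy was granted as a periodic tenancy? no; and the landlord has served a valid prescribed-information notice? no. So the tenancy is not a Class-C Arrangement.
Under article 10: the dwelling is let together with agricultural land? yes; not a Class-C Arrangement (article 2)? yes; a written tenancy agreement has been provided? yes — 3 of 3 hold (need ≥2) → satisfied.
Under article 6: the dwelling is not let together with agricultural land? no; and the rent includes payment for board? no; and the tenancy was granted for a fixed term? yes. So the tenancy is not a Tier IV Holding.
Under article 9: the deposit has been protected in an approved scheme? yes; or a written tenancy agreement has been provided? yes; or the dwelling is not subject to a licensing requirement? yes. So the tenancy is a Reportable Agreement.
Under article 8: Tier IV Holding (article 6)? no; or Reportable Agreement (article 9)? yes; or the deposit has been protected in an approved scheme? yes. So the tenancy is a Listed Agreement.
Under article 1: Protected Letting (article 10)? yes; or Listed Agreement (article 8)? yes. So the tenancy is a Registered Occupancy.
Under article 5: the landlord is a resident landlord? yes; and the deposit has not been protected in an approved scheme? no; and the rent includes payment for board? no. So the tenancy is not a Supervised Letting.
Under article 3: not a Supervised Letting (article 5)? yes; and the tenancy was granted as a periodic tenancy? no. So the tenancy is not a Qualifying Tenancy.
Under article 12: the dwelling is not subject to a licensing requirement? yes; and the tenant shares living accommodation with the landlord? yes. So the tenancy is a Restricted Agreement.
Under article 11: not a Restricted Agreement (article 12)? no; and the dwelling is the tenant's only or principal home? yes. So the tenancy is not a Designated Occupancy.
Under article 7: Registered Occupancy (article 1)? yes; Qualifying Tenancy (article 3)? no; Designated Occupancy (article 11)? no — 1 of 3 hold (need ≥2) → not satisfied.

No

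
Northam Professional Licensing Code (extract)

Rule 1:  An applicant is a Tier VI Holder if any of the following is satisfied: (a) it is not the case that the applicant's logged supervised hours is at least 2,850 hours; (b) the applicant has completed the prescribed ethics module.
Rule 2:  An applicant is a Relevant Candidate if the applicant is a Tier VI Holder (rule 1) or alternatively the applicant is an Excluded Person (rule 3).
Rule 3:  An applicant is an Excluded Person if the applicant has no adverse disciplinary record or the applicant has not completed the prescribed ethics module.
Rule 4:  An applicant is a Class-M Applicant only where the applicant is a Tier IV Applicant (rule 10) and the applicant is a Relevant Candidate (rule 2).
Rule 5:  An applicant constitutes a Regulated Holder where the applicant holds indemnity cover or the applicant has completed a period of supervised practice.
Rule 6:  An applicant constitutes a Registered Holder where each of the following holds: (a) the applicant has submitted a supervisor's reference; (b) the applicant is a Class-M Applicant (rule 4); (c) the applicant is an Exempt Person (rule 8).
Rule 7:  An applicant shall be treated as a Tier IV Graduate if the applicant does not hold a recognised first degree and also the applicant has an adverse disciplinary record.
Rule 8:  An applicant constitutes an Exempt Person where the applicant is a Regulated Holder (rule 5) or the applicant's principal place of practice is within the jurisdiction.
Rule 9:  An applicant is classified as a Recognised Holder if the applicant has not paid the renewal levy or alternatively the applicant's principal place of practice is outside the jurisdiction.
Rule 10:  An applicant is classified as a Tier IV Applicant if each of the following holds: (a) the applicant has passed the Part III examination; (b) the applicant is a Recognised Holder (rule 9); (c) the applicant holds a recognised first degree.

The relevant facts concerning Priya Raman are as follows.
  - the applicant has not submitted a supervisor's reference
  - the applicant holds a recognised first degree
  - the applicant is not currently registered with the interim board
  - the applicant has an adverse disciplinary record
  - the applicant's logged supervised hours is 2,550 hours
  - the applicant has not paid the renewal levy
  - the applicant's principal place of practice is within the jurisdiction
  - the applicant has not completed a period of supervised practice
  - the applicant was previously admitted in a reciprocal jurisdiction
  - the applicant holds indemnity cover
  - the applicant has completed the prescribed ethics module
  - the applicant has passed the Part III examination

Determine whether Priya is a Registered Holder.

Under rule 9: the applicant has not paid the renewal levy? yes; or the applicant's principal place of practice is outside the jurisdiction? no. So the applicant is a Recognised Holder.
Under rule 10: the applicant has passed the Part III examination? yes; and Recognised Holder (rule 9)? yes; and the applicant holds a recognised first degree? yes. So the applicant is a Tier IV Applicant.
Under rule 1: applicant's logged supervised hours: 2,550 hours ≥ 2,850 hours? no, so negated condition yes; or the applicant has completed the prescribed ethics module? yes. So the applicant is a Tier VI Holder.
Under rule 3: the applicant has no adverse disciplinary record? no; or the applicant has not completed the prescribed ethics module? no. So the applicant is not an Excluded Person.
Under rule 2: Tier VI Holder (rule 1)? yes; or Excluded Person (rule 3)? no. So the applicant is a Relevant Candidate.
Under rule 4: Tier IV Applicant (rule 10)? yes; and Relevant Candidate (rule 2)? yes. So the applicant is a Class-M Applicant.
Under rule 5: the applicant holds indemnity cover? yes; or the applicant has completed a period of supervised practice? no. So the applicant is a Regulated Holder.
Under rule 8: Regulated Holder (rule 5)? yes; or the applicant's principal place of practice is within the jurisdiction? yes. So the applicant is an Exempt Person.
Under rule 6: the applicant has submitted a supervisor's reference? no; and Class-M Applicant (rule 4)? yes; and Exempt Person (rule 8)? yes. So the applicant is not a Registered Holder.

No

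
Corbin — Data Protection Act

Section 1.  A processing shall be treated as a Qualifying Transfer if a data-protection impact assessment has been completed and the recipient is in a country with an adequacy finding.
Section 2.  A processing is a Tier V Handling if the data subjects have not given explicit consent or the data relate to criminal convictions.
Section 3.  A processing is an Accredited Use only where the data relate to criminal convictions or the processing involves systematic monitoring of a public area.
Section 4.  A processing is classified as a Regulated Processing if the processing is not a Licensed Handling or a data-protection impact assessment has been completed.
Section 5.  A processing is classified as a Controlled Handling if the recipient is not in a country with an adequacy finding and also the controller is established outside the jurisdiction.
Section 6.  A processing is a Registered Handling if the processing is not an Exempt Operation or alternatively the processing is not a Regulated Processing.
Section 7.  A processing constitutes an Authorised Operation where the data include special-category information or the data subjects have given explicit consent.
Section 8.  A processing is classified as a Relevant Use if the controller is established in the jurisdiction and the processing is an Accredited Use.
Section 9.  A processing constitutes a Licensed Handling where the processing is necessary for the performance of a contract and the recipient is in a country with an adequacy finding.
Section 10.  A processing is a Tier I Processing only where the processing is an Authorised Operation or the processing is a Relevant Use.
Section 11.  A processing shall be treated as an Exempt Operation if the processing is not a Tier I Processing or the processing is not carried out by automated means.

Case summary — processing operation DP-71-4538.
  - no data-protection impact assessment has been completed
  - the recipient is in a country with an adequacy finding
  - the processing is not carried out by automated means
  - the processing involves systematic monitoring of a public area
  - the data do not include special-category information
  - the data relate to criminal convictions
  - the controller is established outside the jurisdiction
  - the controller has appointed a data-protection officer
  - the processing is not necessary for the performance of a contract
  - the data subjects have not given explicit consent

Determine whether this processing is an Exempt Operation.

Yes

section 7 — Authorised Operation: [the data include special-category information? no] OR [the data subjects have given explicit consent? no] → not satisfied.
section 3 — Accredited Use: [the data relate to criminal convictions? yes] OR [the processing involves systematic monitoring of a public area? yes] → satisfied.
section 8 — Relevant Use: [the controller is established in the jurisdiction? no] AND [Accredited Use (section 3)? yes] → not satisfied.
section 10 — Tier I Processing: [Authorised Operation (section 7)? no] OR [Relevant Use (section 8)? no] → not satisfied.
section 11 — Exempt Operation: [not a Tier I Processing (section 10)? yes] OR [the processing is not carried out by automated means? yes] → satisfied.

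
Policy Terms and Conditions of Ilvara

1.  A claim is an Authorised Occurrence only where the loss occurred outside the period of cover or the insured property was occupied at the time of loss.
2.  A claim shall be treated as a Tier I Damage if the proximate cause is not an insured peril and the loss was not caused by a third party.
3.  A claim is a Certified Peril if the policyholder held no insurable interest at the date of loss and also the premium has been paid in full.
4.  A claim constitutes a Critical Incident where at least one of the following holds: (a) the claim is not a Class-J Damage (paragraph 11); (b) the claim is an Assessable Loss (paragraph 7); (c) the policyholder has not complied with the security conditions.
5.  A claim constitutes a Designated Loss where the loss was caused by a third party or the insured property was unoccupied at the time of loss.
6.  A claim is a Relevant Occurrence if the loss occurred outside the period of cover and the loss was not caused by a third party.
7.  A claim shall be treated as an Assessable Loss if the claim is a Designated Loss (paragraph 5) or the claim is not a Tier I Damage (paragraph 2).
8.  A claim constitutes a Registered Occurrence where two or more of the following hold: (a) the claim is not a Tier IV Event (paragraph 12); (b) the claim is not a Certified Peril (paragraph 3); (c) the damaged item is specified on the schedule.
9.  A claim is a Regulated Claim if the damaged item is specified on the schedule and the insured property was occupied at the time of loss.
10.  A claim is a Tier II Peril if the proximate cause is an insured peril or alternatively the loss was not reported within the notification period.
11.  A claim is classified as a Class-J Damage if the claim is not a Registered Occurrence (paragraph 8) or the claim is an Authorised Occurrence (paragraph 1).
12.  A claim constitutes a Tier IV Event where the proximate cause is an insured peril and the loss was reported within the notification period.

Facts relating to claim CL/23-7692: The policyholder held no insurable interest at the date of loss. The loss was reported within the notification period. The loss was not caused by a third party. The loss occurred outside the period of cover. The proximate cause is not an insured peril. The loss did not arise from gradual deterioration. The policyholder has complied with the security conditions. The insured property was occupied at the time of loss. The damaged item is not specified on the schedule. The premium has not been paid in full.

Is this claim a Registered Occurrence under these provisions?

paragraph 12 — Tier IV Event: [the proximate cause is an insured peril? no] AND [the loss was reported within the notification period? yes] → not satisfied.
paragraph 3 — Certified Peril: [the policyholder held no insurable interest at the date of loss? yes] AND [the premium has been paid in full? no] → not satisfied.
paragraph 8 — Registered Occurrence: not a Tier IV Event (paragraph 12)? yes; not a Certified Peril (paragraph 3)? yes; the damaged item is specified on the schedule? no — 2 of 3 hold (need ≥2) → satisfied.

Yes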